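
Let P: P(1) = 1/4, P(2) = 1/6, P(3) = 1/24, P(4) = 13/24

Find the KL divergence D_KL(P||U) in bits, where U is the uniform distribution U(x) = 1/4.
0.3990 bits

U(i) = 1/4 for all i

D_KL(P||U) = Σ P(x) log₂(P(x) / (1/4))
           = Σ P(x) log₂(P(x)) + log₂(4)
           = log₂(4) - H(P)

H(P) = -Σ P(x) log₂(P(x)):
  -P(1)·log₂(P(1)) = -(1/4)·log₂(1/4) = 0.50000
  -P(2)·log₂(P(2)) = -(1/6)·log₂(1/6) = 0.43083
  -P(3)·log₂(P(3)) = -(1/24)·log₂(1/24) = 0.19104
  -P(4)·log₂(P(4)) = -(13/24)·log₂(13/24) = 0.47912
H(P) = 0.50000 + 0.43083 + 0.19104 + 0.47912 = 1.60099 bits

log₂(4) = 2.00000 bits

D_KL(P||U) = 2.00000 - 1.60099 = 0.39901 ≈ 0.3990 bits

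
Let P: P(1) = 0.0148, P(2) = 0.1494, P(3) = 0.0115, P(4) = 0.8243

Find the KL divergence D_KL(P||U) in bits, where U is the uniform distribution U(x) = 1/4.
1.1964 bits

U(i) = 1/4 for all i

D_KL(P||U) = Σ P(x) log₂(P(x) / (1/4))
           = Σ P(x) log₂(P(x)) + log₂(4)
           = log₂(4) - H(P)

H(P) = -Σ P(x) log₂(P(x)):
  -P(1)·log₂(P(1)) = -(0.0148)·log₂(0.0148) = 0.08996
  -P(2)·log₂(P(2)) = -(0.1494)·log₂(0.1494) = 0.40977
  -P(3)·log₂(P(3)) = -(0.0115)·log₂(0.0115) = 0.07409
  -P(4)·log₂(P(4)) = -(0.8243)·log₂(0.8243) = 0.22978
H(P) = 0.08996 + 0.40977 + 0.07409 + 0.22978 = 0.80360 bits

log₂(4) = 2.00000 bits

D_KL(P||U) = 2.00000 - 0.80360 = 1.19640 ≈ 1.1964 bits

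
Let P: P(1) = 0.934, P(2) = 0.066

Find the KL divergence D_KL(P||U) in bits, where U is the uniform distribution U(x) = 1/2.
0.6492 bits

U(i) = 1/2 for all i

D_KL(P||U) = Σ P(x) log₂(P(x) / (1/2))
           = Σ P(x) log₂(P(x)) + log₂(2)
           = log₂(2) - H(P)

H(P) = -Σ P(x) log₂(P(x)):
  -P(1)·log₂(P(1)) = -(0.934)·log₂(0.934) = 0.09200
  -P(2)·log₂(P(2)) = -(0.066)·log₂(0.066) = 0.25881
H(P) = 0.09200 + 0.25881 = 0.35081 bits

log₂(2) = 1.00000 bits

D_KL(P||U) = 1.00000 - 0.35081 = 0.64919 ≈ 0.6492 bits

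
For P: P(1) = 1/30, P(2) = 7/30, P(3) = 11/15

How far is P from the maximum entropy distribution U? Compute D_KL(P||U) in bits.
0.6034 bits

U(i) = 1/3 for all i

D_KL(P||U) = Σ P(x) log₂(P(x) / (1/3))
           = Σ P(x) log₂(P(x)) + log₂(3)
           = log₂(3) - H(P)

H(P) = -Σ P(x) log₂(P(x)):
  -P(1)·log₂(P(1)) = -(1/30)·log₂(1/30) = 0.16356
  -P(2)·log₂(P(2)) = -(7/30)·log₂(7/30) = 0.48989
  -P(3)·log₂(P(3)) = -(11/15)·log₂(11/15) = 0.32814
H(P) = 0.16356 + 0.48989 + 0.32814 = 0.98159 bits

log₂(3) = 1.58496 bits

D_KL(P||U) = 1.58496 - 0.98159 = 0.60337 ≈ 0.6034 bits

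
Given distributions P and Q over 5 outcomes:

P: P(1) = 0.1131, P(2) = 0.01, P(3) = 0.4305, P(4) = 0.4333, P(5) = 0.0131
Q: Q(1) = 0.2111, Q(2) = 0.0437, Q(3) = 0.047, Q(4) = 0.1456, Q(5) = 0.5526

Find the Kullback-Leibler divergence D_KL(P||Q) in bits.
1.8635 bits

D_KL(P||Q) = Σ P(x) log₂(P(x)/Q(x))

Computing term by term:
  P(1)·log₂(P(1)/Q(1)) = 0.1131·log₂(0.1131/0.2111) = -0.10183
  P(2)·log₂(P(2)/Q(2)) = 0.01·log₂(0.01/0.0437) = -0.02128
  P(3)·log₂(P(3)/Q(3)) = 0.4305·log₂(0.4305/0.047) = 1.37557
  P(4)·log₂(P(4)/Q(4)) = 0.4333·log₂(0.4333/0.1456) = 0.68174
  P(5)·log₂(P(5)/Q(5)) = 0.0131·log₂(0.0131/0.5526) = -0.07072

D_KL(P||Q) = -0.10183 - 0.02128 + 1.37557 + 0.68174 - 0.07072 = 1.86348 ≈ 1.8635 bits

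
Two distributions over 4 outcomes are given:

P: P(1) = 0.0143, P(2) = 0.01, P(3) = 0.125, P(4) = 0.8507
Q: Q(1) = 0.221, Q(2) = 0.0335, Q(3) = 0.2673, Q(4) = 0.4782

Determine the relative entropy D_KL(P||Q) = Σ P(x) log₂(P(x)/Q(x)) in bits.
0.4960 bits

D_KL(P||Q) = Σ P(x) log₂(P(x)/Q(x))

Computing term by term:
  P(1)·log₂(P(1)/Q(1)) = 0.0143·log₂(0.0143/0.221) = -0.05648
  P(2)·log₂(P(2)/Q(2)) = 0.01·log₂(0.01/0.0335) = -0.01744
  P(3)·log₂(P(3)/Q(3)) = 0.125·log₂(0.125/0.2673) = -0.13707
  P(4)·log₂(P(4)/Q(4)) = 0.8507·log₂(0.8507/0.4782) = 0.70696

D_KL(P||Q) = -0.05648 - 0.01744 - 0.13707 + 0.70696 = 0.49597 ≈ 0.4960 bits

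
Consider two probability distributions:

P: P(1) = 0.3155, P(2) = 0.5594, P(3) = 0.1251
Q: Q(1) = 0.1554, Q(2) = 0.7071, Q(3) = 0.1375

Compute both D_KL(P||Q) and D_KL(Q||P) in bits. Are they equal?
D_KL(P||Q) = 0.1162 bits, D_KL(Q||P) = 0.0990 bits. No, they are not equal.

D_KL(P||Q) = Σ P(x) log₂(P(x)/Q(x))

Computing term by term:
  P(1)·log₂(P(1)/Q(1)) = 0.3155·log₂(0.3155/0.1554) = 0.32233
  P(2)·log₂(P(2)/Q(2)) = 0.5594·log₂(0.5594/0.7071) = -0.18910
  P(3)·log₂(P(3)/Q(3)) = 0.1251·log₂(0.1251/0.1375) = -0.01706

D_KL(P||Q) = 0.32233 - 0.18910 - 0.01706 = 0.11617 ≈ 0.1162 bits

D_KL(Q||P) = Σ Q(x) log₂(Q(x)/P(x))

Computing term by term:
  Q(1)·log₂(Q(1)/P(1)) = 0.1554·log₂(0.1554/0.3155) = -0.15876
  Q(2)·log₂(Q(2)/P(2)) = 0.7071·log₂(0.7071/0.5594) = 0.23902
  Q(3)·log₂(Q(3)/P(3)) = 0.1375·log₂(0.1375/0.1251) = 0.01875

D_KL(Q||P) = -0.15876 + 0.23902 + 0.01875 = 0.09901 ≈ 0.0990 bits

These are NOT equal (difference: 0.0172 bits). KL divergence is asymmetric: D_KL(P||Q) ≠ D_KL(Q||P) in general.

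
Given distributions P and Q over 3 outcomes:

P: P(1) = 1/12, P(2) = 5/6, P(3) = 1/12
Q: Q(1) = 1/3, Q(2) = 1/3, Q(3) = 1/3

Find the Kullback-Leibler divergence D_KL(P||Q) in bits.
0.7683 bits

D_KL(P||Q) = Σ P(x) log₂(P(x)/Q(x))

Computing term by term:
  P(1)·log₂(P(1)/Q(1)) = (1/12)·log₂((1/12)/(1/3)) = -0.16667
  P(2)·log₂(P(2)/Q(2)) = (5/6)·log₂((5/6)/(1/3)) = 1.10161
  P(3)·log₂(P(3)/Q(3)) = (1/12)·log₂((1/12)/(1/3)) = -0.16667

D_KL(P||Q) = -0.16667 + 1.10161 - 0.16667 = 0.76827 ≈ 0.7683 bits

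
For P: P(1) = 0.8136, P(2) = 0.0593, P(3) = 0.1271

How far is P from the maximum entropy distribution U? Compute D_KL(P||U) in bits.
0.7229 bits

U(i) = 1/3 for all i

D_KL(P||U) = Σ P(x) log₂(P(x) / (1/3))
           = Σ P(x) log₂(P(x)) + log₂(3)
           = log₂(3) - H(P)

H(P) = -Σ P(x) log₂(P(x)):
  -P(1)·log₂(P(1)) = -(0.8136)·log₂(0.8136) = 0.24213
  -P(2)·log₂(P(2)) = -(0.0593)·log₂(0.0593) = 0.24170
  -P(3)·log₂(P(3)) = -(0.1271)·log₂(0.1271) = 0.37825
H(P) = 0.24213 + 0.24170 + 0.37825 = 0.86208 bits

log₂(3) = 1.58496 bits

D_KL(P||U) = 1.58496 - 0.86208 = 0.72288 ≈ 0.7229 bits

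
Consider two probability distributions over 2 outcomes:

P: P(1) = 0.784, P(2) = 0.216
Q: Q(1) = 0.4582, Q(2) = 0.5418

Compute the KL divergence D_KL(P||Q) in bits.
0.3209 bits

D_KL(P||Q) = Σ P(x) log₂(P(x)/Q(x))

Computing term by term:
  P(1)·log₂(P(1)/Q(1)) = 0.784·log₂(0.784/0.4582) = 0.60750
  P(2)·log₂(P(2)/Q(2)) = 0.216·log₂(0.216/0.5418) = -0.28657

D_KL(P||Q) = 0.60750 - 0.28657 = 0.32093 ≈ 0.3209 bits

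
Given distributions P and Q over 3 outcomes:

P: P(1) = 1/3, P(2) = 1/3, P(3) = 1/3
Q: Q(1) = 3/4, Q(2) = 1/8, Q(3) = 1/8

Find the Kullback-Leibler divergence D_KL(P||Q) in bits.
0.5534 bits

D_KL(P||Q) = Σ P(x) log₂(P(x)/Q(x))

Computing term by term:
  P(1)·log₂(P(1)/Q(1)) = (1/3)·log₂((1/3)/(3/4)) = -0.38998
  P(2)·log₂(P(2)/Q(2)) = (1/3)·log₂((1/3)/(1/8)) = 0.47168
  P(3)·log₂(P(3)/Q(3)) = (1/3)·log₂((1/3)/(1/8)) = 0.47168

D_KL(P||Q) = -0.38998 + 0.47168 + 0.47168 = 0.55338 ≈ 0.5534 bits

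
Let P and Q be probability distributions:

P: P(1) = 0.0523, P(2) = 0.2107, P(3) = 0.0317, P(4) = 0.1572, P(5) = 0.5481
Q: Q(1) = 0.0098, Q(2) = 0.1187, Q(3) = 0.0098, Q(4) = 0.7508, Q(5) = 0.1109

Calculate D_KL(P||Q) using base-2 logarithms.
1.2633 bits

D_KL(P||Q) = Σ P(x) log₂(P(x)/Q(x))

Computing term by term:
  P(1)·log₂(P(1)/Q(1)) = 0.0523·log₂(0.0523/0.0098) = 0.12635
  P(2)·log₂(P(2)/Q(2)) = 0.2107·log₂(0.2107/0.1187) = 0.17443
  P(3)·log₂(P(3)/Q(3)) = 0.0317·log₂(0.0317/0.0098) = 0.05369
  P(4)·log₂(P(4)/Q(4)) = 0.1572·log₂(0.1572/0.7508) = -0.35462
  P(5)·log₂(P(5)/Q(5)) = 0.5481·log₂(0.5481/0.1109) = 1.26347

D_KL(P||Q) = 0.12635 + 0.17443 + 0.05369 - 0.35462 + 1.26347 = 1.26332 ≈ 1.2633 bits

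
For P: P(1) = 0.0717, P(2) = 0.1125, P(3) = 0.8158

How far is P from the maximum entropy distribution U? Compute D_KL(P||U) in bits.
0.7182 bits

U(i) = 1/3 for all i

D_KL(P||U) = Σ P(x) log₂(P(x) / (1/3))
           = Σ P(x) log₂(P(x)) + log₂(3)
           = log₂(3) - H(P)

H(P) = -Σ P(x) log₂(P(x)):
  -P(1)·log₂(P(1)) = -(0.0717)·log₂(0.0717) = 0.27260
  -P(2)·log₂(P(2)) = -(0.1125)·log₂(0.1125) = 0.35460
  -P(3)·log₂(P(3)) = -(0.8158)·log₂(0.8158) = 0.23961
H(P) = 0.27260 + 0.35460 + 0.23961 = 0.86681 bits

log₂(3) = 1.58496 bits

D_KL(P||U) = 1.58496 - 0.86681 = 0.71815 ≈ 0.7182 bits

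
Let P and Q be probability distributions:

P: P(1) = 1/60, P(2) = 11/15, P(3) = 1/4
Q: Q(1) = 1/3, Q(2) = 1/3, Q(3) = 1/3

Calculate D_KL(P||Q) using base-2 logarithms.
0.6584 bits

D_KL(P||Q) = Σ P(x) log₂(P(x)/Q(x))

Computing term by term:
  P(1)·log₂(P(1)/Q(1)) = (1/60)·log₂((1/60)/(1/3)) = -0.07203
  P(2)·log₂(P(2)/Q(2)) = (11/15)·log₂((11/15)/(1/3)) = 0.83417
  P(3)·log₂(P(3)/Q(3)) = (1/4)·log₂((1/4)/(1/3)) = -0.10376

D_KL(P||Q) = -0.07203 + 0.83417 - 0.10376 = 0.65838 ≈ 0.6584 bits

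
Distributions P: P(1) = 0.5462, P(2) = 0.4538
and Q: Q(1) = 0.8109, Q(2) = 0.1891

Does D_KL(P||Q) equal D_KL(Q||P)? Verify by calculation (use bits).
D_KL(P||Q) = 0.2617 bits, D_KL(Q||P) = 0.2235 bits. No — D_KL(P||Q) ≠ D_KL(Q||P) for this pair.

D_KL(P||Q) = Σ P(x) log₂(P(x)/Q(x))

Computing term by term:
  P(1)·log₂(P(1)/Q(1)) = 0.5462·log₂(0.5462/0.8109) = -0.31139
  P(2)·log₂(P(2)/Q(2)) = 0.4538·log₂(0.4538/0.1891) = 0.57311

D_KL(P||Q) = -0.31139 + 0.57311 = 0.26172 ≈ 0.2617 bits

D_KL(Q||P) = Σ Q(x) log₂(Q(x)/P(x))

Computing term by term:
  Q(1)·log₂(Q(1)/P(1)) = 0.8109·log₂(0.8109/0.5462) = 0.46229
  Q(2)·log₂(Q(2)/P(2)) = 0.1891·log₂(0.1891/0.4538) = -0.23882

D_KL(Q||P) = 0.46229 - 0.23882 = 0.22347 ≈ 0.2235 bits

These are NOT equal (difference: 0.0382 bits). KL divergence is asymmetric: D_KL(P||Q) ≠ D_KL(Q||P) in general.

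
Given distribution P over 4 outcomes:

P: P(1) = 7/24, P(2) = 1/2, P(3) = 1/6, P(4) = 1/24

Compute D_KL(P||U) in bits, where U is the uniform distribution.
0.3597 bits

U(i) = 1/4 for all i

D_KL(P||U) = Σ P(x) log₂(P(x) / (1/4))
           = Σ P(x) log₂(P(x)) + log₂(4)
           = log₂(4) - H(P)

H(P) = -Σ P(x) log₂(P(x)):
  -P(1)·log₂(P(1)) = -(7/24)·log₂(7/24) = 0.51847
  -P(2)·log₂(P(2)) = -(1/2)·log₂(1/2) = 0.50000
  -P(3)·log₂(P(3)) = -(1/6)·log₂(1/6) = 0.43083
  -P(4)·log₂(P(4)) = -(1/24)·log₂(1/24) = 0.19104
H(P) = 0.51847 + 0.50000 + 0.43083 + 0.19104 = 1.64034 bits

log₂(4) = 2.00000 bits

D_KL(P||U) = 2.00000 - 1.64034 = 0.35966 ≈ 0.3597 bits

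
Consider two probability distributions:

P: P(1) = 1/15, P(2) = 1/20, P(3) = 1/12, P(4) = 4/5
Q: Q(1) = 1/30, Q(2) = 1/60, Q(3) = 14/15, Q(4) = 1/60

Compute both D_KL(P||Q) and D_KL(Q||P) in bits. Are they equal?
D_KL(P||Q) = 4.3234 bits, D_KL(Q||P) = 3.1002 bits. No, they are not equal.

D_KL(P||Q) = Σ P(x) log₂(P(x)/Q(x))

Computing term by term:
  P(1)·log₂(P(1)/Q(1)) = (1/15)·log₂((1/15)/(1/30)) = 0.06667
  P(2)·log₂(P(2)/Q(2)) = (1/20)·log₂((1/20)/(1/60)) = 0.07925
  P(3)·log₂(P(3)/Q(3)) = (1/12)·log₂((1/12)/(14/15)) = -0.29045
  P(4)·log₂(P(4)/Q(4)) = (4/5)·log₂((4/5)/(1/60)) = 4.46797

D_KL(P||Q) = 0.06667 + 0.07925 - 0.29045 + 4.46797 = 4.32344 ≈ 4.3234 bits

D_KL(Q||P) = Σ Q(x) log₂(Q(x)/P(x))

Computing term by term:
  Q(1)·log₂(Q(1)/P(1)) = (1/30)·log₂((1/30)/(1/15)) = -0.03333
  Q(2)·log₂(Q(2)/P(2)) = (1/60)·log₂((1/60)/(1/20)) = -0.02642
  Q(3)·log₂(Q(3)/P(3)) = (14/15)·log₂((14/15)/(1/12)) = 3.25307
  Q(4)·log₂(Q(4)/P(4)) = (1/60)·log₂((1/60)/(4/5)) = -0.09308

D_KL(Q||P) = -0.03333 - 0.02642 + 3.25307 - 0.09308 = 3.10024 ≈ 3.1002 bits

These are NOT equal (difference: 1.2232 bits). KL divergence is asymmetric: D_KL(P||Q) ≠ D_KL(Q||P) in general.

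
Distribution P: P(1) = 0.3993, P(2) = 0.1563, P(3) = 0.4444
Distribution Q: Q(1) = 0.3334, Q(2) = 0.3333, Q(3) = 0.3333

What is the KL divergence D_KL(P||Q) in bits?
0.1176 bits

D_KL(P||Q) = Σ P(x) log₂(P(x)/Q(x))

Computing term by term:
  P(1)·log₂(P(1)/Q(1)) = 0.3993·log₂(0.3993/0.3334) = 0.10391
  P(2)·log₂(P(2)/Q(2)) = 0.1563·log₂(0.1563/0.3333) = -0.17076
  P(3)·log₂(P(3)/Q(3)) = 0.4444·log₂(0.4444/0.3333) = 0.18444

D_KL(P||Q) = 0.10391 - 0.17076 + 0.18444 = 0.11759 ≈ 0.1176 bits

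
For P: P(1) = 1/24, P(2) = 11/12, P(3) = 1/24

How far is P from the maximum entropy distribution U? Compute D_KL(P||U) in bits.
1.0878 bits

U(i) = 1/3 for all i

D_KL(P||U) = Σ P(x) log₂(P(x) / (1/3))
           = Σ P(x) log₂(P(x)) + log₂(3)
           = log₂(3) - H(P)

H(P) = -Σ P(x) log₂(P(x)):
  -P(1)·log₂(P(1)) = -(1/24)·log₂(1/24) = 0.19104
  -P(2)·log₂(P(2)) = -(11/12)·log₂(11/12) = 0.11507
  -P(3)·log₂(P(3)) = -(1/24)·log₂(1/24) = 0.19104
H(P) = 0.19104 + 0.11507 + 0.19104 = 0.49715 bits

log₂(3) = 1.58496 bits

D_KL(P||U) = 1.58496 - 0.49715 = 1.08781 ≈ 1.0878 bits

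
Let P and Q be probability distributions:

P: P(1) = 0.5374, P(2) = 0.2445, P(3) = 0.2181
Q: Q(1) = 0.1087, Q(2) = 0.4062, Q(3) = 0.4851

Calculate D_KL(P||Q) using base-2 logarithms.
0.8085 bits

D_KL(P||Q) = Σ P(x) log₂(P(x)/Q(x))

Computing term by term:
  P(1)·log₂(P(1)/Q(1)) = 0.5374·log₂(0.5374/0.1087) = 1.23905
  P(2)·log₂(P(2)/Q(2)) = 0.2445·log₂(0.2445/0.4062) = -0.17906
  P(3)·log₂(P(3)/Q(3)) = 0.2181·log₂(0.2181/0.4851) = -0.25153

D_KL(P||Q) = 1.23905 - 0.17906 - 0.25153 = 0.80846 ≈ 0.8085 bits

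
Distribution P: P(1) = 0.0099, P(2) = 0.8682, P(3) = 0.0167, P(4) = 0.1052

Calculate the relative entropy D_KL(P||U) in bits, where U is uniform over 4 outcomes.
1.3167 bits

U(i) = 1/4 for all i

D_KL(P||U) = Σ P(x) log₂(P(x) / (1/4))
           = Σ P(x) log₂(P(x)) + log₂(4)
           = log₂(4) - H(P)

H(P) = -Σ P(x) log₂(P(x)):
  -P(1)·log₂(P(1)) = -(0.0099)·log₂(0.0099) = 0.06592
  -P(2)·log₂(P(2)) = -(0.8682)·log₂(0.8682) = 0.17703
  -P(3)·log₂(P(3)) = -(0.0167)·log₂(0.0167) = 0.09860
  -P(4)·log₂(P(4)) = -(0.1052)·log₂(0.1052) = 0.34177
H(P) = 0.06592 + 0.17703 + 0.09860 + 0.34177 = 0.68332 bits

log₂(4) = 2.00000 bits

D_KL(P||U) = 2.00000 - 0.68332 = 1.31668 ≈ 1.3167 bits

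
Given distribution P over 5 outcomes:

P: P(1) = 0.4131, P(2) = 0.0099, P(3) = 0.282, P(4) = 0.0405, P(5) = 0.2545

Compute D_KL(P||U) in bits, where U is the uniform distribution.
0.5243 bits

U(i) = 1/5 for all i

D_KL(P||U) = Σ P(x) log₂(P(x) / (1/5))
           = Σ P(x) log₂(P(x)) + log₂(5)
           = log₂(5) - H(P)

H(P) = -Σ P(x) log₂(P(x)):
  -P(1)·log₂(P(1)) = -(0.4131)·log₂(0.4131) = 0.52688
  -P(2)·log₂(P(2)) = -(0.0099)·log₂(0.0099) = 0.06592
  -P(3)·log₂(P(3)) = -(0.282)·log₂(0.282) = 0.51500
  -P(4)·log₂(P(4)) = -(0.0405)·log₂(0.0405) = 0.18735
  -P(5)·log₂(P(5)) = -(0.2545)·log₂(0.2545) = 0.50245
H(P) = 0.52688 + 0.06592 + 0.51500 + 0.18735 + 0.50245 = 1.79760 bits

log₂(5) = 2.32193 bits

D_KL(P||U) = 2.32193 - 1.79760 = 0.52433 ≈ 0.5243 bits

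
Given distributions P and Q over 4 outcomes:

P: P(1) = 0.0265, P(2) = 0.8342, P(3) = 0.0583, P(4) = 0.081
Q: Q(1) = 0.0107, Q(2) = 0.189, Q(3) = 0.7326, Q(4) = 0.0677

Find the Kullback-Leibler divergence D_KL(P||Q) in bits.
1.6296 bits

D_KL(P||Q) = Σ P(x) log₂(P(x)/Q(x))

Computing term by term:
  P(1)·log₂(P(1)/Q(1)) = 0.0265·log₂(0.0265/0.0107) = 0.03467
  P(2)·log₂(P(2)/Q(2)) = 0.8342·log₂(0.8342/0.189) = 1.78686
  P(3)·log₂(P(3)/Q(3)) = 0.0583·log₂(0.0583/0.7326) = -0.21288
  P(4)·log₂(P(4)/Q(4)) = 0.081·log₂(0.081/0.0677) = 0.02096

D_KL(P||Q) = 0.03467 + 1.78686 - 0.21288 + 0.02096 = 1.62961 ≈ 1.6296 bits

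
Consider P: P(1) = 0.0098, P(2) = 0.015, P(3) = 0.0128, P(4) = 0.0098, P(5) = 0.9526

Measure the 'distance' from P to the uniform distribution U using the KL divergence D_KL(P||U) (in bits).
1.9530 bits

U(i) = 1/5 for all i

D_KL(P||U) = Σ P(x) log₂(P(x) / (1/5))
           = Σ P(x) log₂(P(x)) + log₂(5)
           = log₂(5) - H(P)

H(P) = -Σ P(x) log₂(P(x)):
  -P(1)·log₂(P(1)) = -(0.0098)·log₂(0.0098) = 0.06540
  -P(2)·log₂(P(2)) = -(0.015)·log₂(0.015) = 0.09088
  -P(3)·log₂(P(3)) = -(0.0128)·log₂(0.0128) = 0.08048
  -P(4)·log₂(P(4)) = -(0.0098)·log₂(0.0098) = 0.06540
  -P(5)·log₂(P(5)) = -(0.9526)·log₂(0.9526) = 0.06674
H(P) = 0.06540 + 0.09088 + 0.08048 + 0.06540 + 0.06674 = 0.36890 bits

log₂(5) = 2.32193 bits

D_KL(P||U) = 2.32193 - 0.36890 = 1.95303 ≈ 1.9530 bits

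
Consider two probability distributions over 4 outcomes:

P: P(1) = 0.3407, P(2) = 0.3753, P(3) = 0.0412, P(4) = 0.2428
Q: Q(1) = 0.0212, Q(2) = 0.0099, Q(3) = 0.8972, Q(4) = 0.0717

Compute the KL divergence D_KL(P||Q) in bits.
3.5774 bits

D_KL(P||Q) = Σ P(x) log₂(P(x)/Q(x))

Computing term by term:
  P(1)·log₂(P(1)/Q(1)) = 0.3407·log₂(0.3407/0.0212) = 1.36497
  P(2)·log₂(P(2)/Q(2)) = 0.3753·log₂(0.3753/0.0099) = 1.96825
  P(3)·log₂(P(3)/Q(3)) = 0.0412·log₂(0.0412/0.8972) = -0.18312
  P(4)·log₂(P(4)/Q(4)) = 0.2428·log₂(0.2428/0.0717) = 0.42726

D_KL(P||Q) = 1.36497 + 1.96825 - 0.18312 + 0.42726 = 3.57736 ≈ 3.5774 bits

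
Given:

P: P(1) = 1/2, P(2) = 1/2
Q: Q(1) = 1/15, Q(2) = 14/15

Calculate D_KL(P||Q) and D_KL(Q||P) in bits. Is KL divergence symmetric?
D_KL(P||Q) = 1.0032 bits, D_KL(Q||P) = 0.6466 bits. No, KL divergence is not symmetric.

D_KL(P||Q) = Σ P(x) log₂(P(x)/Q(x))

Computing term by term:
  P(1)·log₂(P(1)/Q(1)) = (1/2)·log₂((1/2)/(1/15)) = 1.45345
  P(2)·log₂(P(2)/Q(2)) = (1/2)·log₂((1/2)/(14/15)) = -0.45023

D_KL(P||Q) = 1.45345 - 0.45023 = 1.00322 ≈ 1.0032 bits

D_KL(Q||P) = Σ Q(x) log₂(Q(x)/P(x))

Computing term by term:
  Q(1)·log₂(Q(1)/P(1)) = (1/15)·log₂((1/15)/(1/2)) = -0.19379
  Q(2)·log₂(Q(2)/P(2)) = (14/15)·log₂((14/15)/(1/2)) = 0.84043

D_KL(Q||P) = -0.19379 + 0.84043 = 0.64664 ≈ 0.6466 bits

These are NOT equal (difference: 0.3566 bits). KL divergence is asymmetric: D_KL(P||Q) ≠ D_KL(Q||P) in general.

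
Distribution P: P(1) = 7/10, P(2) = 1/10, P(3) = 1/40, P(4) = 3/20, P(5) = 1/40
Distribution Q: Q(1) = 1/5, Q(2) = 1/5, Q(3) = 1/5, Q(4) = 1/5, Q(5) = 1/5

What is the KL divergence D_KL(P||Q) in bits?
0.9529 bits

D_KL(P||Q) = Σ P(x) log₂(P(x)/Q(x))

Computing term by term:
  P(1)·log₂(P(1)/Q(1)) = (7/10)·log₂((7/10)/(1/5)) = 1.26515
  P(2)·log₂(P(2)/Q(2)) = (1/10)·log₂((1/10)/(1/5)) = -0.10000
  P(3)·log₂(P(3)/Q(3)) = (1/40)·log₂((1/40)/(1/5)) = -0.07500
  P(4)·log₂(P(4)/Q(4)) = (3/20)·log₂((3/20)/(1/5)) = -0.06226
  P(5)·log₂(P(5)/Q(5)) = (1/40)·log₂((1/40)/(1/5)) = -0.07500

D_KL(P||Q) = 1.26515 - 0.10000 - 0.07500 - 0.06226 - 0.07500 = 0.95289 ≈ 0.9529 bits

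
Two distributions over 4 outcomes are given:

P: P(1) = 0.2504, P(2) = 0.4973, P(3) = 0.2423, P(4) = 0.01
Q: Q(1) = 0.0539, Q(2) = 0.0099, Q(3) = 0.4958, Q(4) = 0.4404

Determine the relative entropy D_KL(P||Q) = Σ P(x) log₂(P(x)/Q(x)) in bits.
3.0600 bits

D_KL(P||Q) = Σ P(x) log₂(P(x)/Q(x))

Computing term by term:
  P(1)·log₂(P(1)/Q(1)) = 0.2504·log₂(0.2504/0.0539) = 0.55486
  P(2)·log₂(P(2)/Q(2)) = 0.4973·log₂(0.4973/0.0099) = 2.81002
  P(3)·log₂(P(3)/Q(3)) = 0.2423·log₂(0.2423/0.4958) = -0.25029
  P(4)·log₂(P(4)/Q(4)) = 0.01·log₂(0.01/0.4404) = -0.05461

D_KL(P||Q) = 0.55486 + 2.81002 - 0.25029 - 0.05461 = 3.05998 ≈ 3.0600 bits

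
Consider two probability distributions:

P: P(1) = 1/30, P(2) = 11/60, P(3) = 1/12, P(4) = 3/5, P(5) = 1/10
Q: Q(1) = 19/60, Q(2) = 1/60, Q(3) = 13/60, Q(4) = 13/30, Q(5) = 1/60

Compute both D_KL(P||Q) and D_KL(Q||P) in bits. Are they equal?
D_KL(P||Q) = 0.9513 bits, D_KL(Q||P) = 1.0230 bits. No, they are not equal.

D_KL(P||Q) = Σ P(x) log₂(P(x)/Q(x))

Computing term by term:
  P(1)·log₂(P(1)/Q(1)) = (1/30)·log₂((1/30)/(19/60)) = -0.10826
  P(2)·log₂(P(2)/Q(2)) = (11/60)·log₂((11/60)/(1/60)) = 0.63423
  P(3)·log₂(P(3)/Q(3)) = (1/12)·log₂((1/12)/(13/60)) = -0.11488
  P(4)·log₂(P(4)/Q(4)) = (3/5)·log₂((3/5)/(13/30)) = 0.28169
  P(5)·log₂(P(5)/Q(5)) = (1/10)·log₂((1/10)/(1/60)) = 0.25850

D_KL(P||Q) = -0.10826 + 0.63423 - 0.11488 + 0.28169 + 0.25850 = 0.95128 ≈ 0.9513 bits

D_KL(Q||P) = Σ Q(x) log₂(Q(x)/P(x))

Computing term by term:
  Q(1)·log₂(Q(1)/P(1)) = (19/60)·log₂((19/60)/(1/30)) = 1.02851
  Q(2)·log₂(Q(2)/P(2)) = (1/60)·log₂((1/60)/(11/60)) = -0.05766
  Q(3)·log₂(Q(3)/P(3)) = (13/60)·log₂((13/60)/(1/12)) = 0.29868
  Q(4)·log₂(Q(4)/P(4)) = (13/30)·log₂((13/30)/(3/5)) = -0.20344
  Q(5)·log₂(Q(5)/P(5)) = (1/60)·log₂((1/60)/(1/10)) = -0.04308

D_KL(Q||P) = 1.02851 - 0.05766 + 0.29868 - 0.20344 - 0.04308 = 1.02301 ≈ 1.0230 bits

These are NOT equal (difference: 0.0717 bits). KL divergence is asymmetric: D_KL(P||Q) ≠ D_KL(Q||P) in general.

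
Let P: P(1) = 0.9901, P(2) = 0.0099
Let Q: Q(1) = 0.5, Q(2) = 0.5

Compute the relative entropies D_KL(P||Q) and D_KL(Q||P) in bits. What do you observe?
D_KL(P||Q) = 0.9199 bits, D_KL(Q||P) = 2.3364 bits. The two directions give different values (D_KL(Q||P) exceeds D_KL(P||Q) by 1.4165 bits): KL divergence is asymmetric.

D_KL(P||Q) = Σ P(x) log₂(P(x)/Q(x))

Computing term by term:
  P(1)·log₂(P(1)/Q(1)) = 0.9901·log₂(0.9901/0.5) = 0.97589
  P(2)·log₂(P(2)/Q(2)) = 0.0099·log₂(0.0099/0.5) = -0.05602

D_KL(P||Q) = 0.97589 - 0.05602 = 0.91987 ≈ 0.9199 bits

D_KL(Q||P) = Σ Q(x) log₂(Q(x)/P(x))

Computing term by term:
  Q(1)·log₂(Q(1)/P(1)) = 0.5·log₂(0.5/0.9901) = -0.49282
  Q(2)·log₂(Q(2)/P(2)) = 0.5·log₂(0.5/0.0099) = 2.82918

D_KL(Q||P) = -0.49282 + 2.82918 = 2.33636 ≈ 2.3364 bits

These are NOT equal (difference: 1.4165 bits). KL divergence is asymmetric: D_KL(P||Q) ≠ D_KL(Q||P) in general.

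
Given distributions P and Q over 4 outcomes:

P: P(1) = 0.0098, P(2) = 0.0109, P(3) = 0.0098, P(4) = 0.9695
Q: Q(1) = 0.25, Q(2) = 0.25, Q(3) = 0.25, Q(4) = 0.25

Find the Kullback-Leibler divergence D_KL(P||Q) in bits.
1.7548 bits

D_KL(P||Q) = Σ P(x) log₂(P(x)/Q(x))

Computing term by term:
  P(1)·log₂(P(1)/Q(1)) = 0.0098·log₂(0.0098/0.25) = -0.04580
  P(2)·log₂(P(2)/Q(2)) = 0.0109·log₂(0.0109/0.25) = -0.04926
  P(3)·log₂(P(3)/Q(3)) = 0.0098·log₂(0.0098/0.25) = -0.04580
  P(4)·log₂(P(4)/Q(4)) = 0.9695·log₂(0.9695/0.25) = 1.89568

D_KL(P||Q) = -0.04580 - 0.04926 - 0.04580 + 1.89568 = 1.75482 ≈ 1.7548 bits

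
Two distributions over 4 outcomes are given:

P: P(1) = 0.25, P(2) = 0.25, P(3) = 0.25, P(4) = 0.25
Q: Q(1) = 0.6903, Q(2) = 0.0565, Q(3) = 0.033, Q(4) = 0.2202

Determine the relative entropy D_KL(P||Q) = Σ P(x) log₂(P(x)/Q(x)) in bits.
0.9462 bits

D_KL(P||Q) = Σ P(x) log₂(P(x)/Q(x))

Computing term by term:
  P(1)·log₂(P(1)/Q(1)) = 0.25·log₂(0.25/0.6903) = -0.36632
  P(2)·log₂(P(2)/Q(2)) = 0.25·log₂(0.25/0.0565) = 0.53640
  P(3)·log₂(P(3)/Q(3)) = 0.25·log₂(0.25/0.033) = 0.73035
  P(4)·log₂(P(4)/Q(4)) = 0.25·log₂(0.25/0.2202) = 0.04578

D_KL(P||Q) = -0.36632 + 0.53640 + 0.73035 + 0.04578 = 0.94621 ≈ 0.9462 bits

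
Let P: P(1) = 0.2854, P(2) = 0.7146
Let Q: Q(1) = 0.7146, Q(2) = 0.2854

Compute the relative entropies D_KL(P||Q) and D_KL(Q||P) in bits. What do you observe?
D_KL(P||Q) = 0.5683 bits, D_KL(Q||P) = 0.5683 bits. The two directions give the same value here, because Q is a self-inverse relabeling of P; in general KL divergence is asymmetric.

D_KL(P||Q) = Σ P(x) log₂(P(x)/Q(x))

Computing term by term:
  P(1)·log₂(P(1)/Q(1)) = 0.2854·log₂(0.2854/0.7146) = -0.37791
  P(2)·log₂(P(2)/Q(2)) = 0.7146·log₂(0.7146/0.2854) = 0.94624

D_KL(P||Q) = -0.37791 + 0.94624 = 0.56833 ≈ 0.5683 bits

D_KL(Q||P) = Σ Q(x) log₂(Q(x)/P(x))

Computing term by term:
  Q(1)·log₂(Q(1)/P(1)) = 0.7146·log₂(0.7146/0.2854) = 0.94624
  Q(2)·log₂(Q(2)/P(2)) = 0.2854·log₂(0.2854/0.7146) = -0.37791

D_KL(Q||P) = 0.94624 - 0.37791 = 0.56833 ≈ 0.5683 bits

These ARE equal here. Q is P with outcomes relabeled (Q(1) = P(2), Q(2) = P(1)) by a relabeling that is its own inverse, so the two sums contain exactly the same terms in a different order. This is a special case — KL divergence is not symmetric in general: D_KL(P||Q) ≠ D_KL(Q||P) for most P, Q.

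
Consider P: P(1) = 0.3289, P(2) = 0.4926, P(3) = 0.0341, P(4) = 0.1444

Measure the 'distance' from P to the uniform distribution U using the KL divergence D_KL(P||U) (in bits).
0.3998 bits

U(i) = 1/4 for all i

D_KL(P||U) = Σ P(x) log₂(P(x) / (1/4))
           = Σ P(x) log₂(P(x)) + log₂(4)
           = log₂(4) - H(P)

H(P) = -Σ P(x) log₂(P(x)):
  -P(1)·log₂(P(1)) = -(0.3289)·log₂(0.3289) = 0.52765
  -P(2)·log₂(P(2)) = -(0.4926)·log₂(0.4926) = 0.50320
  -P(3)·log₂(P(3)) = -(0.0341)·log₂(0.0341) = 0.16621
  -P(4)·log₂(P(4)) = -(0.1444)·log₂(0.1444) = 0.40314
H(P) = 0.52765 + 0.50320 + 0.16621 + 0.40314 = 1.60020 bits

log₂(4) = 2.00000 bits

D_KL(P||U) = 2.00000 - 1.60020 = 0.39980 ≈ 0.3998 bits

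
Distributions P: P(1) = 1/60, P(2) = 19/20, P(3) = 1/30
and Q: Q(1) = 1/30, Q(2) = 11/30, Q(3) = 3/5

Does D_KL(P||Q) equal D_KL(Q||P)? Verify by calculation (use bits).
D_KL(P||Q) = 1.1491 bits, D_KL(Q||P) = 2.0317 bits. No — D_KL(P||Q) ≠ D_KL(Q||P) for this pair.

D_KL(P||Q) = Σ P(x) log₂(P(x)/Q(x))

Computing term by term:
  P(1)·log₂(P(1)/Q(1)) = (1/60)·log₂((1/60)/(1/30)) = -0.01667
  P(2)·log₂(P(2)/Q(2)) = (19/20)·log₂((19/20)/(11/30)) = 1.30479
  P(3)·log₂(P(3)/Q(3)) = (1/30)·log₂((1/30)/(3/5)) = -0.13900

D_KL(P||Q) = -0.01667 + 1.30479 - 0.13900 = 1.14912 ≈ 1.1491 bits

D_KL(Q||P) = Σ Q(x) log₂(Q(x)/P(x))

Computing term by term:
  Q(1)·log₂(Q(1)/P(1)) = (1/30)·log₂((1/30)/(1/60)) = 0.03333
  Q(2)·log₂(Q(2)/P(2)) = (11/30)·log₂((11/30)/(19/20)) = -0.50360
  Q(3)·log₂(Q(3)/P(3)) = (3/5)·log₂((3/5)/(1/30)) = 2.50196

D_KL(Q||P) = 0.03333 - 0.50360 + 2.50196 = 2.03169 ≈ 2.0317 bits

These are NOT equal (difference: 0.8826 bits). KL divergence is asymmetric: D_KL(P||Q) ≠ D_KL(Q||P) in general.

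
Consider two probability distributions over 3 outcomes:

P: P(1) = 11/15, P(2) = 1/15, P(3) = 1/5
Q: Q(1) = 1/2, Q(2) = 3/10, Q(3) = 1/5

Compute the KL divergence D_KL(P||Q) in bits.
0.2605 bits

D_KL(P||Q) = Σ P(x) log₂(P(x)/Q(x))

Computing term by term:
  P(1)·log₂(P(1)/Q(1)) = (11/15)·log₂((11/15)/(1/2)) = 0.40520
  P(2)·log₂(P(2)/Q(2)) = (1/15)·log₂((1/15)/(3/10)) = -0.14466
  P(3)·log₂(P(3)/Q(3)) = (1/5)·log₂((1/5)/(1/5)) = 0.00000

D_KL(P||Q) = 0.40520 - 0.14466 + 0.00000 = 0.26054 ≈ 0.2605 bits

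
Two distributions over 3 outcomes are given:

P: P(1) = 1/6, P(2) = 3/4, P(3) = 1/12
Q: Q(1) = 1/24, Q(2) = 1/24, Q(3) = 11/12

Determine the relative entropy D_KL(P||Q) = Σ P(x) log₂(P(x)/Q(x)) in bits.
3.1725 bits

D_KL(P||Q) = Σ P(x) log₂(P(x)/Q(x))

Computing term by term:
  P(1)·log₂(P(1)/Q(1)) = (1/6)·log₂((1/6)/(1/24)) = 0.33333
  P(2)·log₂(P(2)/Q(2)) = (3/4)·log₂((3/4)/(1/24)) = 3.12744
  P(3)·log₂(P(3)/Q(3)) = (1/12)·log₂((1/12)/(11/12)) = -0.28829

D_KL(P||Q) = 0.33333 + 3.12744 - 0.28829 = 3.17248 ≈ 3.1725 bits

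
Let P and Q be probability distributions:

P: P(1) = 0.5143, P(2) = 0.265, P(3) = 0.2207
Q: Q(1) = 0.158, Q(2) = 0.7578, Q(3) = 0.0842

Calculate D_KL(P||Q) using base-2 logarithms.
0.7808 bits

D_KL(P||Q) = Σ P(x) log₂(P(x)/Q(x))

Computing term by term:
  P(1)·log₂(P(1)/Q(1)) = 0.5143·log₂(0.5143/0.158) = 0.87569
  P(2)·log₂(P(2)/Q(2)) = 0.265·log₂(0.265/0.7578) = -0.40169
  P(3)·log₂(P(3)/Q(3)) = 0.2207·log₂(0.2207/0.0842) = 0.30682

D_KL(P||Q) = 0.87569 - 0.40169 + 0.30682 = 0.78082 ≈ 0.7808 bits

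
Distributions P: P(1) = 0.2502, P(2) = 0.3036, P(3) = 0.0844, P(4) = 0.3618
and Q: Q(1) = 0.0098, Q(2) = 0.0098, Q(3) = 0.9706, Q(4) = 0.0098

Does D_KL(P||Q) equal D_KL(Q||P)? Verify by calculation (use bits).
D_KL(P||Q) = 4.2595 bits, D_KL(Q||P) = 3.2746 bits. No — D_KL(P||Q) ≠ D_KL(Q||P) for this pair.

D_KL(P||Q) = Σ P(x) log₂(P(x)/Q(x))

Computing term by term:
  P(1)·log₂(P(1)/Q(1)) = 0.2502·log₂(0.2502/0.0098) = 1.16947
  P(2)·log₂(P(2)/Q(2)) = 0.3036·log₂(0.3036/0.0098) = 1.50381
  P(3)·log₂(P(3)/Q(3)) = 0.0844·log₂(0.0844/0.9706) = -0.29739
  P(4)·log₂(P(4)/Q(4)) = 0.3618·log₂(0.3618/0.0098) = 1.88363

D_KL(P||Q) = 1.16947 + 1.50381 - 0.29739 + 1.88363 = 4.25952 ≈ 4.2595 bits

D_KL(Q||P) = Σ Q(x) log₂(Q(x)/P(x))

Computing term by term:
  Q(1)·log₂(Q(1)/P(1)) = 0.0098·log₂(0.0098/0.2502) = -0.04581
  Q(2)·log₂(Q(2)/P(2)) = 0.0098·log₂(0.0098/0.3036) = -0.04854
  Q(3)·log₂(Q(3)/P(3)) = 0.9706·log₂(0.9706/0.0844) = 3.41997
  Q(4)·log₂(Q(4)/P(4)) = 0.0098·log₂(0.0098/0.3618) = -0.05102

D_KL(Q||P) = -0.04581 - 0.04854 + 3.41997 - 0.05102 = 3.27460 ≈ 3.2746 bits

These are NOT equal (difference: 0.9849 bits). KL divergence is asymmetric: D_KL(P||Q) ≠ D_KL(Q||P) in general.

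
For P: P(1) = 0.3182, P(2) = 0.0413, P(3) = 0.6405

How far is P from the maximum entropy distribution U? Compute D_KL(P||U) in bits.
0.4577 bits

U(i) = 1/3 for all i

D_KL(P||U) = Σ P(x) log₂(P(x) / (1/3))
           = Σ P(x) log₂(P(x)) + log₂(3)
           = log₂(3) - H(P)

H(P) = -Σ P(x) log₂(P(x)):
  -P(1)·log₂(P(1)) = -(0.3182)·log₂(0.3182) = 0.52566
  -P(2)·log₂(P(2)) = -(0.0413)·log₂(0.0413) = 0.18989
  -P(3)·log₂(P(3)) = -(0.6405)·log₂(0.6405) = 0.41167
H(P) = 0.52566 + 0.18989 + 0.41167 = 1.12722 bits

log₂(3) = 1.58496 bits

D_KL(P||U) = 1.58496 - 1.12722 = 0.45774 ≈ 0.4577 bits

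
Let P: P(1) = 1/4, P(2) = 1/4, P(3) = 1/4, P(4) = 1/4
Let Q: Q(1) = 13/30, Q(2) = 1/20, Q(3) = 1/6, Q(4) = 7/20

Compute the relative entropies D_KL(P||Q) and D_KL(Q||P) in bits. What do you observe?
D_KL(P||Q) = 0.4070 bits, D_KL(Q||P) = 0.3002 bits. The two directions give different values (D_KL(P||Q) exceeds D_KL(Q||P) by 0.1068 bits): KL divergence is asymmetric.

D_KL(P||Q) = Σ P(x) log₂(P(x)/Q(x))

Computing term by term:
  P(1)·log₂(P(1)/Q(1)) = (1/4)·log₂((1/4)/(13/30)) = -0.19839
  P(2)·log₂(P(2)/Q(2)) = (1/4)·log₂((1/4)/(1/20)) = 0.58048
  P(3)·log₂(P(3)/Q(3)) = (1/4)·log₂((1/4)/(1/6)) = 0.14624
  P(4)·log₂(P(4)/Q(4)) = (1/4)·log₂((1/4)/(7/20)) = -0.12136

D_KL(P||Q) = -0.19839 + 0.58048 + 0.14624 - 0.12136 = 0.40697 ≈ 0.4070 bits

D_KL(Q||P) = Σ Q(x) log₂(Q(x)/P(x))

Computing term by term:
  Q(1)·log₂(Q(1)/P(1)) = (13/30)·log₂((13/30)/(1/4)) = 0.34387
  Q(2)·log₂(Q(2)/P(2)) = (1/20)·log₂((1/20)/(1/4)) = -0.11610
  Q(3)·log₂(Q(3)/P(3)) = (1/6)·log₂((1/6)/(1/4)) = -0.09749
  Q(4)·log₂(Q(4)/P(4)) = (7/20)·log₂((7/20)/(1/4)) = 0.16990

D_KL(Q||P) = 0.34387 - 0.11610 - 0.09749 + 0.16990 = 0.30018 ≈ 0.3002 bits

These are NOT equal (difference: 0.1068 bits). KL divergence is asymmetric: D_KL(P||Q) ≠ D_KL(Q||P) in general.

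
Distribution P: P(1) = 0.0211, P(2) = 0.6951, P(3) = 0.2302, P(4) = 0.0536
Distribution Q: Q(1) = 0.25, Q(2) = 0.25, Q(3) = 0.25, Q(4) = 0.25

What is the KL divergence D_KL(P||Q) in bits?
0.8037 bits

D_KL(P||Q) = Σ P(x) log₂(P(x)/Q(x))

Computing term by term:
  P(1)·log₂(P(1)/Q(1)) = 0.0211·log₂(0.0211/0.25) = -0.07526
  P(2)·log₂(P(2)/Q(2)) = 0.6951·log₂(0.6951/0.25) = 1.02548
  P(3)·log₂(P(3)/Q(3)) = 0.2302·log₂(0.2302/0.25) = -0.02740
  P(4)·log₂(P(4)/Q(4)) = 0.0536·log₂(0.0536/0.25) = -0.11908

D_KL(P||Q) = -0.07526 + 1.02548 - 0.02740 - 0.11908 = 0.80374 ≈ 0.8037 bits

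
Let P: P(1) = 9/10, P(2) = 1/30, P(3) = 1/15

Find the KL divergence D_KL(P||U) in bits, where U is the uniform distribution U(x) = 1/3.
1.0241 bits

U(i) = 1/3 for all i

D_KL(P||U) = Σ P(x) log₂(P(x) / (1/3))
           = Σ P(x) log₂(P(x)) + log₂(3)
           = log₂(3) - H(P)

H(P) = -Σ P(x) log₂(P(x)):
  -P(1)·log₂(P(1)) = -(9/10)·log₂(9/10) = 0.13680
  -P(2)·log₂(P(2)) = -(1/30)·log₂(1/30) = 0.16356
  -P(3)·log₂(P(3)) = -(1/15)·log₂(1/15) = 0.26046
H(P) = 0.13680 + 0.16356 + 0.26046 = 0.56082 bits

log₂(3) = 1.58496 bits

D_KL(P||U) = 1.58496 - 0.56082 = 1.02414 ≈ 1.0241 bits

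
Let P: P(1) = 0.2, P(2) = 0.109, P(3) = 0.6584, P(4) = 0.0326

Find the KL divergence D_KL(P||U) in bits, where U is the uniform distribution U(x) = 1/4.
0.6291 bits

U(i) = 1/4 for all i

D_KL(P||U) = Σ P(x) log₂(P(x) / (1/4))
           = Σ P(x) log₂(P(x)) + log₂(4)
           = log₂(4) - H(P)

H(P) = -Σ P(x) log₂(P(x)):
  -P(1)·log₂(P(1)) = -(0.2)·log₂(0.2) = 0.46439
  -P(2)·log₂(P(2)) = -(0.109)·log₂(0.109) = 0.34854
  -P(3)·log₂(P(3)) = -(0.6584)·log₂(0.6584) = 0.39699
  -P(4)·log₂(P(4)) = -(0.0326)·log₂(0.0326) = 0.16101
H(P) = 0.46439 + 0.34854 + 0.39699 + 0.16101 = 1.37093 bits

log₂(4) = 2.00000 bits

D_KL(P||U) = 2.00000 - 1.37093 = 0.62907 ≈ 0.6291 bits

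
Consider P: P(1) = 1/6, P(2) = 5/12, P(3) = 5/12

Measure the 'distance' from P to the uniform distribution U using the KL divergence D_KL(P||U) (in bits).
0.1016 bits

U(i) = 1/3 for all i

D_KL(P||U) = Σ P(x) log₂(P(x) / (1/3))
           = Σ P(x) log₂(P(x)) + log₂(3)
           = log₂(3) - H(P)

H(P) = -Σ P(x) log₂(P(x)):
  -P(1)·log₂(P(1)) = -(1/6)·log₂(1/6) = 0.43083
  -P(2)·log₂(P(2)) = -(5/12)·log₂(5/12) = 0.52626
  -P(3)·log₂(P(3)) = -(5/12)·log₂(5/12) = 0.52626
H(P) = 0.43083 + 0.52626 + 0.52626 = 1.48335 bits

log₂(3) = 1.58496 bits

D_KL(P||U) = 1.58496 - 1.48335 = 0.10161 ≈ 0.1016 bits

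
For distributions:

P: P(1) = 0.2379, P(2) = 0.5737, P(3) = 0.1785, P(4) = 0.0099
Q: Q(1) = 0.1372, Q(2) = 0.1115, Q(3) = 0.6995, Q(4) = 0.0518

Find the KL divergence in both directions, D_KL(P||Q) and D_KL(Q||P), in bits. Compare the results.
D_KL(P||Q) = 1.1694 bits, D_KL(Q||P) = 1.1295 bits. D_KL(P||Q) is larger than D_KL(Q||P) by 0.0399 bits; the two directions differ.

D_KL(P||Q) = Σ P(x) log₂(P(x)/Q(x))

Computing term by term:
  P(1)·log₂(P(1)/Q(1)) = 0.2379·log₂(0.2379/0.1372) = 0.18891
  P(2)·log₂(P(2)/Q(2)) = 0.5737·log₂(0.5737/0.1115) = 1.35580
  P(3)·log₂(P(3)/Q(3)) = 0.1785·log₂(0.1785/0.6995) = -0.35172
  P(4)·log₂(P(4)/Q(4)) = 0.0099·log₂(0.0099/0.0518) = -0.02364

D_KL(P||Q) = 0.18891 + 1.35580 - 0.35172 - 0.02364 = 1.16935 ≈ 1.1694 bits

D_KL(Q||P) = Σ Q(x) log₂(Q(x)/P(x))

Computing term by term:
  Q(1)·log₂(Q(1)/P(1)) = 0.1372·log₂(0.1372/0.2379) = -0.10895
  Q(2)·log₂(Q(2)/P(2)) = 0.1115·log₂(0.1115/0.5737) = -0.26350
  Q(3)·log₂(Q(3)/P(3)) = 0.6995·log₂(0.6995/0.1785) = 1.37829
  Q(4)·log₂(Q(4)/P(4)) = 0.0518·log₂(0.0518/0.0099) = 0.12367

D_KL(Q||P) = -0.10895 - 0.26350 + 1.37829 + 0.12367 = 1.12951 ≈ 1.1295 bits

These are NOT equal (difference: 0.0399 bits). KL divergence is asymmetric: D_KL(P||Q) ≠ D_KL(Q||P) in general.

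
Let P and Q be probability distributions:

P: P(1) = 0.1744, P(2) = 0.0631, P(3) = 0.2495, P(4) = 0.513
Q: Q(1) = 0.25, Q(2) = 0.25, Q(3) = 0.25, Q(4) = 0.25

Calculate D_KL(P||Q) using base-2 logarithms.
0.3153 bits

D_KL(P||Q) = Σ P(x) log₂(P(x)/Q(x))

Computing term by term:
  P(1)·log₂(P(1)/Q(1)) = 0.1744·log₂(0.1744/0.25) = -0.09061
  P(2)·log₂(P(2)/Q(2)) = 0.0631·log₂(0.0631/0.25) = -0.12533
  P(3)·log₂(P(3)/Q(3)) = 0.2495·log₂(0.2495/0.25) = -0.00072
  P(4)·log₂(P(4)/Q(4)) = 0.513·log₂(0.513/0.25) = 0.53200

D_KL(P||Q) = -0.09061 - 0.12533 - 0.00072 + 0.53200 = 0.31534 ≈ 0.3153 bits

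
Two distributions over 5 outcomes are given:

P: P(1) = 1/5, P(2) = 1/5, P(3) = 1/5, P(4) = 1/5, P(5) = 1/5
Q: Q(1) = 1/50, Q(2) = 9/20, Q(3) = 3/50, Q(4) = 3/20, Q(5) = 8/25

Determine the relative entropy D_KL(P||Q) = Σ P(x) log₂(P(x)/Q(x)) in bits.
0.7252 bits

D_KL(P||Q) = Σ P(x) log₂(P(x)/Q(x))

Computing term by term:
  P(1)·log₂(P(1)/Q(1)) = (1/5)·log₂((1/5)/(1/50)) = 0.66439
  P(2)·log₂(P(2)/Q(2)) = (1/5)·log₂((1/5)/(9/20)) = -0.23399
  P(3)·log₂(P(3)/Q(3)) = (1/5)·log₂((1/5)/(3/50)) = 0.34739
  P(4)·log₂(P(4)/Q(4)) = (1/5)·log₂((1/5)/(3/20)) = 0.08301
  P(5)·log₂(P(5)/Q(5)) = (1/5)·log₂((1/5)/(8/25)) = -0.13561

D_KL(P||Q) = 0.66439 - 0.23399 + 0.34739 + 0.08301 - 0.13561 = 0.72519 ≈ 0.7252 bits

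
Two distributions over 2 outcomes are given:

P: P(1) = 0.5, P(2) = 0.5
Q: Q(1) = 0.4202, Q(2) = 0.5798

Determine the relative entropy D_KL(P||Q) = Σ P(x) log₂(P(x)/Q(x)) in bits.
0.0186 bits

D_KL(P||Q) = Σ P(x) log₂(P(x)/Q(x))

Computing term by term:
  P(1)·log₂(P(1)/Q(1)) = 0.5·log₂(0.5/0.4202) = 0.12543
  P(2)·log₂(P(2)/Q(2)) = 0.5·log₂(0.5/0.5798) = -0.10681

D_KL(P||Q) = 0.12543 - 0.10681 = 0.01862 ≈ 0.0186 bits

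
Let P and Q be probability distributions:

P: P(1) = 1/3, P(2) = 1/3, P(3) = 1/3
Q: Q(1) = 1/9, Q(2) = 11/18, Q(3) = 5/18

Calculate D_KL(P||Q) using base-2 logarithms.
0.3245 bits

D_KL(P||Q) = Σ P(x) log₂(P(x)/Q(x))

Computing term by term:
  P(1)·log₂(P(1)/Q(1)) = (1/3)·log₂((1/3)/(1/9)) = 0.52832
  P(2)·log₂(P(2)/Q(2)) = (1/3)·log₂((1/3)/(11/18)) = -0.29149
  P(3)·log₂(P(3)/Q(3)) = (1/3)·log₂((1/3)/(5/18)) = 0.08768

D_KL(P||Q) = 0.52832 - 0.29149 + 0.08768 = 0.32451 ≈ 0.3245 bits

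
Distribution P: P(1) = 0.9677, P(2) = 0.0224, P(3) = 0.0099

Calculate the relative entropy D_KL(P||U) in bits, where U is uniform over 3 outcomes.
1.3504 bits

U(i) = 1/3 for all i

D_KL(P||U) = Σ P(x) log₂(P(x) / (1/3))
           = Σ P(x) log₂(P(x)) + log₂(3)
           = log₂(3) - H(P)

H(P) = -Σ P(x) log₂(P(x)):
  -P(1)·log₂(P(1)) = -(0.9677)·log₂(0.9677) = 0.04584
  -P(2)·log₂(P(2)) = -(0.0224)·log₂(0.0224) = 0.12276
  -P(3)·log₂(P(3)) = -(0.0099)·log₂(0.0099) = 0.06592
H(P) = 0.04584 + 0.12276 + 0.06592 = 0.23452 bits

log₂(3) = 1.58496 bits

D_KL(P||U) = 1.58496 - 0.23452 = 1.35044 ≈ 1.3504 bits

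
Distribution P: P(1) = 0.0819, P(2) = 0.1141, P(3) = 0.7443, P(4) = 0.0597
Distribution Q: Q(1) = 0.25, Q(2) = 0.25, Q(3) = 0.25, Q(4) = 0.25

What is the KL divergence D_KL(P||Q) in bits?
0.7872 bits

D_KL(P||Q) = Σ P(x) log₂(P(x)/Q(x))

Computing term by term:
  P(1)·log₂(P(1)/Q(1)) = 0.0819·log₂(0.0819/0.25) = -0.13186
  P(2)·log₂(P(2)/Q(2)) = 0.1141·log₂(0.1141/0.25) = -0.12912
  P(3)·log₂(P(3)/Q(3)) = 0.7443·log₂(0.7443/0.25) = 1.17150
  P(4)·log₂(P(4)/Q(4)) = 0.0597·log₂(0.0597/0.25) = -0.12335

D_KL(P||Q) = -0.13186 - 0.12912 + 1.17150 - 0.12335 = 0.78717 ≈ 0.7872 bits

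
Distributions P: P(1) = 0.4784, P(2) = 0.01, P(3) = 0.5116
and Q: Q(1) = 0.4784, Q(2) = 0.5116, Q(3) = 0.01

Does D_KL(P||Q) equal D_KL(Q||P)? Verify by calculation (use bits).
D_KL(P||Q) = 2.8476 bits, D_KL(Q||P) = 2.8476 bits. Yes — for this pair D_KL(P||Q) = D_KL(Q||P).

D_KL(P||Q) = Σ P(x) log₂(P(x)/Q(x))

Computing term by term:
  P(1)·log₂(P(1)/Q(1)) = 0.4784·log₂(0.4784/0.4784) = 0.00000
  P(2)·log₂(P(2)/Q(2)) = 0.01·log₂(0.01/0.5116) = -0.05677
  P(3)·log₂(P(3)/Q(3)) = 0.5116·log₂(0.5116/0.01) = 2.90432

D_KL(P||Q) = 0.00000 - 0.05677 + 2.90432 = 2.84755 ≈ 2.8476 bits

D_KL(Q||P) = Σ Q(x) log₂(Q(x)/P(x))

Computing term by term:
  Q(1)·log₂(Q(1)/P(1)) = 0.4784·log₂(0.4784/0.4784) = 0.00000
  Q(2)·log₂(Q(2)/P(2)) = 0.5116·log₂(0.5116/0.01) = 2.90432
  Q(3)·log₂(Q(3)/P(3)) = 0.01·log₂(0.01/0.5116) = -0.05677

D_KL(Q||P) = 0.00000 + 2.90432 - 0.05677 = 2.84755 ≈ 2.8476 bits

These ARE equal here. Q is P with outcomes relabeled (Q(2) = P(3), Q(3) = P(2)) by a relabeling that is its own inverse, so the two sums contain exactly the same terms in a different order. This is a special case — KL divergence is not symmetric in general: D_KL(P||Q) ≠ D_KL(Q||P) for most P, Q.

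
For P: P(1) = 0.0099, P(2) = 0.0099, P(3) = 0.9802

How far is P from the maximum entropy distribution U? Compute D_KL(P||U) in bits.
1.4248 bits

U(i) = 1/3 for all i

D_KL(P||U) = Σ P(x) log₂(P(x) / (1/3))
           = Σ P(x) log₂(P(x)) + log₂(3)
           = log₂(3) - H(P)

H(P) = -Σ P(x) log₂(P(x)):
  -P(1)·log₂(P(1)) = -(0.0099)·log₂(0.0099) = 0.06592
  -P(2)·log₂(P(2)) = -(0.0099)·log₂(0.0099) = 0.06592
  -P(3)·log₂(P(3)) = -(0.9802)·log₂(0.9802) = 0.02828
H(P) = 0.06592 + 0.06592 + 0.02828 = 0.16012 bits

log₂(3) = 1.58496 bits

D_KL(P||U) = 1.58496 - 0.16012 = 1.42484 ≈ 1.4248 bits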